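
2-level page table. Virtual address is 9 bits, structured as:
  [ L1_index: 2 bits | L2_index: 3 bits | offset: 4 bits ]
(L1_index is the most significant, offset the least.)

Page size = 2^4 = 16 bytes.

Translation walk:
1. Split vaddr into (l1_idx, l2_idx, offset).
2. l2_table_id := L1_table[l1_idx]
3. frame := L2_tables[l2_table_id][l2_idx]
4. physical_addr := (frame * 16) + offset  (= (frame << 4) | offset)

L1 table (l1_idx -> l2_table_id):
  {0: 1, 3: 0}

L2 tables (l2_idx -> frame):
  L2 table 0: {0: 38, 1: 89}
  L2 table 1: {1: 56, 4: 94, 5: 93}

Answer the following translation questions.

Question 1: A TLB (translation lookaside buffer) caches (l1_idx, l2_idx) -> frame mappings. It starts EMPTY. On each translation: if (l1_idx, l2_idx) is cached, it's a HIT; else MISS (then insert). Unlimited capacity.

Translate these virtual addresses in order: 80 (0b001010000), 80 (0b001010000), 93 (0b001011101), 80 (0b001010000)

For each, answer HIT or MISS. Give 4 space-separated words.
Answer: MISS HIT HIT HIT

Derivation:
vaddr=80: (0,5) not in TLB -> MISS, insert
vaddr=80: (0,5) in TLB -> HIT
vaddr=93: (0,5) in TLB -> HIT
vaddr=80: (0,5) in TLB -> HIT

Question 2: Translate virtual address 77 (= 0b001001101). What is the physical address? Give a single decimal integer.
vaddr = 77 = 0b001001101
Split: l1_idx=0, l2_idx=4, offset=13
L1[0] = 1
L2[1][4] = 94
paddr = 94 * 16 + 13 = 1517

Answer: 1517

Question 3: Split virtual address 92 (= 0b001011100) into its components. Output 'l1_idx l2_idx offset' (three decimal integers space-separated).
vaddr = 92 = 0b001011100
  top 2 bits -> l1_idx = 0
  next 3 bits -> l2_idx = 5
  bottom 4 bits -> offset = 12

Answer: 0 5 12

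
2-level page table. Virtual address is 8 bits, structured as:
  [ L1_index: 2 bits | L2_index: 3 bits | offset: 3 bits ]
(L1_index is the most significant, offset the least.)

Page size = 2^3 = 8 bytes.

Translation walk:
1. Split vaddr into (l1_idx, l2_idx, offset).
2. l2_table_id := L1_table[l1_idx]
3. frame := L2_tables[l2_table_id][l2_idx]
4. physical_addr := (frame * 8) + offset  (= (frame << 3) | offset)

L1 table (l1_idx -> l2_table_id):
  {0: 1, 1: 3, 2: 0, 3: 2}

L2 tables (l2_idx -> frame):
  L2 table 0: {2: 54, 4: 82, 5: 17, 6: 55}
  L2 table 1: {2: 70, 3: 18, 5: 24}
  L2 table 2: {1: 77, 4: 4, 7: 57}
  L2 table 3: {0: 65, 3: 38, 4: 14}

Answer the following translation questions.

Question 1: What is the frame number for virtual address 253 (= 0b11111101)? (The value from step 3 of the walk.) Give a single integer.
vaddr = 253: l1_idx=3, l2_idx=7
L1[3] = 2; L2[2][7] = 57

Answer: 57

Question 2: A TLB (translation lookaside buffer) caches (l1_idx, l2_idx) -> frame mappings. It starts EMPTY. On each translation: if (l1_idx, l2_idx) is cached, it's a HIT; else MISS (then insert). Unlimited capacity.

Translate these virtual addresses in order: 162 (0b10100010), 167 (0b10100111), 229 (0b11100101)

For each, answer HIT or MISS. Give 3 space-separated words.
Answer: MISS HIT MISS

Derivation:
vaddr=162: (2,4) not in TLB -> MISS, insert
vaddr=167: (2,4) in TLB -> HIT
vaddr=229: (3,4) not in TLB -> MISS, insert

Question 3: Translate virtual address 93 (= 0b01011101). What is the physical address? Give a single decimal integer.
vaddr = 93 = 0b01011101
Split: l1_idx=1, l2_idx=3, offset=5
L1[1] = 3
L2[3][3] = 38
paddr = 38 * 8 + 5 = 309

Answer: 309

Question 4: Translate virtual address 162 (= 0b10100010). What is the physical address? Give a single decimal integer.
vaddr = 162 = 0b10100010
Split: l1_idx=2, l2_idx=4, offset=2
L1[2] = 0
L2[0][4] = 82
paddr = 82 * 8 + 2 = 658

Answer: 658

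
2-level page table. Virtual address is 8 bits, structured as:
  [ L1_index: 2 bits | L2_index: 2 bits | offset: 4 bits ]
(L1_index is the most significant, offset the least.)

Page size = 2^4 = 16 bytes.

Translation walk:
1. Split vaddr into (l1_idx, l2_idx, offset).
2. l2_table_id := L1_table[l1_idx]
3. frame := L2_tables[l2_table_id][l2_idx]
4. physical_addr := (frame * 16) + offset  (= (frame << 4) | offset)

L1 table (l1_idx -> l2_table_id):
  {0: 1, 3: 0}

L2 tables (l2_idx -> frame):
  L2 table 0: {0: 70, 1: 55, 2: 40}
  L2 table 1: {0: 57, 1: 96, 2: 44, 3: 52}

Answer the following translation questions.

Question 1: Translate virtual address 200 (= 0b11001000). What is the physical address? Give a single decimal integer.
vaddr = 200 = 0b11001000
Split: l1_idx=3, l2_idx=0, offset=8
L1[3] = 0
L2[0][0] = 70
paddr = 70 * 16 + 8 = 1128

Answer: 1128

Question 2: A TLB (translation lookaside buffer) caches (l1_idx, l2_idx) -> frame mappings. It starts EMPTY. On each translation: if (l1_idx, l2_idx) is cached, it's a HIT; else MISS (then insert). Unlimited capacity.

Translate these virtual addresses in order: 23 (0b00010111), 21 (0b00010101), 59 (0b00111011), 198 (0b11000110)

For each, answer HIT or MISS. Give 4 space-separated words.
vaddr=23: (0,1) not in TLB -> MISS, insert
vaddr=21: (0,1) in TLB -> HIT
vaddr=59: (0,3) not in TLB -> MISS, insert
vaddr=198: (3,0) not in TLB -> MISS, insert

Answer: MISS HIT MISS MISS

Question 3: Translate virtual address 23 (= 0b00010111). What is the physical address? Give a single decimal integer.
Answer: 1543

Derivation:
vaddr = 23 = 0b00010111
Split: l1_idx=0, l2_idx=1, offset=7
L1[0] = 1
L2[1][1] = 96
paddr = 96 * 16 + 7 = 1543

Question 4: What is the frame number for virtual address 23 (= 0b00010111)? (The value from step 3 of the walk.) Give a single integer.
Answer: 96

Derivation:
vaddr = 23: l1_idx=0, l2_idx=1
L1[0] = 1; L2[1][1] = 96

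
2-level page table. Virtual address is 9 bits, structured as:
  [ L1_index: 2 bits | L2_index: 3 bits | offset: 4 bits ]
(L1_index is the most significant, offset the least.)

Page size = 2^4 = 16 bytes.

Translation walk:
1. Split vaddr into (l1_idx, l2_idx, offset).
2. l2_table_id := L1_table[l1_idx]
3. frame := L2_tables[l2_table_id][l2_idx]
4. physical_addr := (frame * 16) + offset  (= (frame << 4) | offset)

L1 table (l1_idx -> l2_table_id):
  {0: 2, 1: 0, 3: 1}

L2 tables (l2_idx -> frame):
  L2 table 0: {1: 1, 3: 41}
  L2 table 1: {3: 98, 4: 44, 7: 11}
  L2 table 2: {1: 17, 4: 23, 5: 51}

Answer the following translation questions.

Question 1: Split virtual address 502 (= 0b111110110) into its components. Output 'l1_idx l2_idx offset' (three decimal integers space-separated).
Answer: 3 7 6

Derivation:
vaddr = 502 = 0b111110110
  top 2 bits -> l1_idx = 3
  next 3 bits -> l2_idx = 7
  bottom 4 bits -> offset = 6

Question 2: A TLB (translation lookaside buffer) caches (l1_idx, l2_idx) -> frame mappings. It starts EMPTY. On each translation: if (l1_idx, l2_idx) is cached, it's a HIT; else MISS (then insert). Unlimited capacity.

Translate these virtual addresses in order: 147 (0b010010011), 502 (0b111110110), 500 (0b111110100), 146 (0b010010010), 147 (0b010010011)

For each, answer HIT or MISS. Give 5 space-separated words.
vaddr=147: (1,1) not in TLB -> MISS, insert
vaddr=502: (3,7) not in TLB -> MISS, insert
vaddr=500: (3,7) in TLB -> HIT
vaddr=146: (1,1) in TLB -> HIT
vaddr=147: (1,1) in TLB -> HIT

Answer: MISS MISS HIT HIT HIT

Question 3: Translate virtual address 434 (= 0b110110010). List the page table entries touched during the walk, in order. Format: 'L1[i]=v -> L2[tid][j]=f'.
vaddr = 434 = 0b110110010
Split: l1_idx=3, l2_idx=3, offset=2

Answer: L1[3]=1 -> L2[1][3]=98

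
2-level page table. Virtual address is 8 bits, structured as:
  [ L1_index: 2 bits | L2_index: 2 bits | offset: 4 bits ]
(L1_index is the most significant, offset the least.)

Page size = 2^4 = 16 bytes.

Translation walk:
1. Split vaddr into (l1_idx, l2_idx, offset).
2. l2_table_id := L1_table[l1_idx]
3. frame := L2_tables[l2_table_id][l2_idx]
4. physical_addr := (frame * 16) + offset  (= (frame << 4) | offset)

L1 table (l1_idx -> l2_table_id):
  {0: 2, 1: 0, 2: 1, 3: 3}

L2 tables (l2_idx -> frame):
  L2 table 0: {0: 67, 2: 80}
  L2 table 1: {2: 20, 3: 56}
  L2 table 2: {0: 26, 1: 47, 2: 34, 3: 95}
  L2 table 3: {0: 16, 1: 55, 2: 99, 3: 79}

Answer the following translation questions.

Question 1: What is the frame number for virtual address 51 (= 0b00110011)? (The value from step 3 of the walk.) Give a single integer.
vaddr = 51: l1_idx=0, l2_idx=3
L1[0] = 2; L2[2][3] = 95

Answer: 95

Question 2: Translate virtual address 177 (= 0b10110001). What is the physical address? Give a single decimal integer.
Answer: 897

Derivation:
vaddr = 177 = 0b10110001
Split: l1_idx=2, l2_idx=3, offset=1
L1[2] = 1
L2[1][3] = 56
paddr = 56 * 16 + 1 = 897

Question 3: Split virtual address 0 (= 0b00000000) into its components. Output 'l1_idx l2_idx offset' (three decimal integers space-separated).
Answer: 0 0 0

Derivation:
vaddr = 0 = 0b00000000
  top 2 bits -> l1_idx = 0
  next 2 bits -> l2_idx = 0
  bottom 4 bits -> offset = 0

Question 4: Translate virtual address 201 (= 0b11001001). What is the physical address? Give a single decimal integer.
vaddr = 201 = 0b11001001
Split: l1_idx=3, l2_idx=0, offset=9
L1[3] = 3
L2[3][0] = 16
paddr = 16 * 16 + 9 = 265

Answer: 265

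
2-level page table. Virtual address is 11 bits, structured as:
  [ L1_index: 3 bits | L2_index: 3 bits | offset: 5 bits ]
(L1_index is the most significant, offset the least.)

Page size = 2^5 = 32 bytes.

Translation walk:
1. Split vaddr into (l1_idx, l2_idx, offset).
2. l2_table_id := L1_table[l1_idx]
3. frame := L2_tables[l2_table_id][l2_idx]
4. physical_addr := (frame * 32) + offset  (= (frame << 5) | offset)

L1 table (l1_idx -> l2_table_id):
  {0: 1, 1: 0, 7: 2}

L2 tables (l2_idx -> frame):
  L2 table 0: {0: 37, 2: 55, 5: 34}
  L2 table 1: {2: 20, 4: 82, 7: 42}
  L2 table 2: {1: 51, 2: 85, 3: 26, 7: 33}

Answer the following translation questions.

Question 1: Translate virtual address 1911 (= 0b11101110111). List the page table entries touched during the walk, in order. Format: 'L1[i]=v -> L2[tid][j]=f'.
Answer: L1[7]=2 -> L2[2][3]=26

Derivation:
vaddr = 1911 = 0b11101110111
Split: l1_idx=7, l2_idx=3, offset=23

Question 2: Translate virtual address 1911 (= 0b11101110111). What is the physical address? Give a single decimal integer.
vaddr = 1911 = 0b11101110111
Split: l1_idx=7, l2_idx=3, offset=23
L1[7] = 2
L2[2][3] = 26
paddr = 26 * 32 + 23 = 855

Answer: 855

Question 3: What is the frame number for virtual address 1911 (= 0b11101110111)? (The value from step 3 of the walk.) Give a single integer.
vaddr = 1911: l1_idx=7, l2_idx=3
L1[7] = 2; L2[2][3] = 26

Answer: 26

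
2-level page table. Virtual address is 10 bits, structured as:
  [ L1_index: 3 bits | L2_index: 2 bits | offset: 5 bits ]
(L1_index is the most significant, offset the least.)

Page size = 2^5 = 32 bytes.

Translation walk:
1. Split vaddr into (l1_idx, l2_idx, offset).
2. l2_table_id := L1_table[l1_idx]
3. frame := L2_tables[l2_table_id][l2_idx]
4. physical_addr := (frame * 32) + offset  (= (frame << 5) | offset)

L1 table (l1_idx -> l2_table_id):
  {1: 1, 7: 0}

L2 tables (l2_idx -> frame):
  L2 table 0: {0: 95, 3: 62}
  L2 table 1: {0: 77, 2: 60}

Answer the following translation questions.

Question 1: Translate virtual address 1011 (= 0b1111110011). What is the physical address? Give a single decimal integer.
Answer: 2003

Derivation:
vaddr = 1011 = 0b1111110011
Split: l1_idx=7, l2_idx=3, offset=19
L1[7] = 0
L2[0][3] = 62
paddr = 62 * 32 + 19 = 2003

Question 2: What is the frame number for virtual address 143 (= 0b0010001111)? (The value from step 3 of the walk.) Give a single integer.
Answer: 77

Derivation:
vaddr = 143: l1_idx=1, l2_idx=0
L1[1] = 1; L2[1][0] = 77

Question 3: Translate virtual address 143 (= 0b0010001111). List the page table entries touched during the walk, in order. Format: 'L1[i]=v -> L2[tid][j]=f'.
Answer: L1[1]=1 -> L2[1][0]=77

Derivation:
vaddr = 143 = 0b0010001111
Split: l1_idx=1, l2_idx=0, offset=15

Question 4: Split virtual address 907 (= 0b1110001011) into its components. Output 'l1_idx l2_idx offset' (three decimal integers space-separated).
vaddr = 907 = 0b1110001011
  top 3 bits -> l1_idx = 7
  next 2 bits -> l2_idx = 0
  bottom 5 bits -> offset = 11

Answer: 7 0 11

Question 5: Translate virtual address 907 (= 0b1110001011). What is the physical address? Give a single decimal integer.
vaddr = 907 = 0b1110001011
Split: l1_idx=7, l2_idx=0, offset=11
L1[7] = 0
L2[0][0] = 95
paddr = 95 * 32 + 11 = 3051

Answer: 3051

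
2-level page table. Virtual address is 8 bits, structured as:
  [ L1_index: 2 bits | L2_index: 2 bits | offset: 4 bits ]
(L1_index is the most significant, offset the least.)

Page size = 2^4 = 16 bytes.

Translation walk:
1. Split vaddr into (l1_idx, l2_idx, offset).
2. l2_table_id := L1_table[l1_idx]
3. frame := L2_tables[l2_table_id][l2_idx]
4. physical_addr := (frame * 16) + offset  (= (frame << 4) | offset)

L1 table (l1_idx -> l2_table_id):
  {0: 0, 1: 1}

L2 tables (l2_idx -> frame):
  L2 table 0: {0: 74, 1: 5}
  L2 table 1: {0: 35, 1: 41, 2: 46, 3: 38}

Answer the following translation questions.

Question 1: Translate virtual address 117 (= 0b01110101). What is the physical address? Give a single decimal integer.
vaddr = 117 = 0b01110101
Split: l1_idx=1, l2_idx=3, offset=5
L1[1] = 1
L2[1][3] = 38
paddr = 38 * 16 + 5 = 613

Answer: 613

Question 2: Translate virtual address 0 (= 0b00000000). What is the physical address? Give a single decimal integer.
Answer: 1184

Derivation:
vaddr = 0 = 0b00000000
Split: l1_idx=0, l2_idx=0, offset=0
L1[0] = 0
L2[0][0] = 74
paddr = 74 * 16 + 0 = 1184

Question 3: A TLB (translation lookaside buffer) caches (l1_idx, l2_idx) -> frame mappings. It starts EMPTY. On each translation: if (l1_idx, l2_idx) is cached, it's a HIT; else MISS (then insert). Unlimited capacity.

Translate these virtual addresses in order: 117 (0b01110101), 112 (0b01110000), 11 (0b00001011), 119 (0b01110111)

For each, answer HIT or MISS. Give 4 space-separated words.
Answer: MISS HIT MISS HIT

Derivation:
vaddr=117: (1,3) not in TLB -> MISS, insert
vaddr=112: (1,3) in TLB -> HIT
vaddr=11: (0,0) not in TLB -> MISS, insert
vaddr=119: (1,3) in TLB -> HIT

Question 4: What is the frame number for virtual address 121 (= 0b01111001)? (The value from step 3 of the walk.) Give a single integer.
vaddr = 121: l1_idx=1, l2_idx=3
L1[1] = 1; L2[1][3] = 38

Answer: 38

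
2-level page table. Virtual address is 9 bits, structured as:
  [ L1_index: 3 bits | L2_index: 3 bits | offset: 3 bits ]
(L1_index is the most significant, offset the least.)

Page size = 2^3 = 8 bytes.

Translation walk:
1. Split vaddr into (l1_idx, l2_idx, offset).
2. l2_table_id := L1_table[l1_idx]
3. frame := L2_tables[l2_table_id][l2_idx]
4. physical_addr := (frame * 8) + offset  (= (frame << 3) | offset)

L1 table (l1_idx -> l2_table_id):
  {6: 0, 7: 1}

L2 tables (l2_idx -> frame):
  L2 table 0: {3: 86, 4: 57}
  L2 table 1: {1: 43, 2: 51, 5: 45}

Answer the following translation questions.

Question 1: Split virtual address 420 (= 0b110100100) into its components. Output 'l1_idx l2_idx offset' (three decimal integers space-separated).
Answer: 6 4 4

Derivation:
vaddr = 420 = 0b110100100
  top 3 bits -> l1_idx = 6
  next 3 bits -> l2_idx = 4
  bottom 3 bits -> offset = 4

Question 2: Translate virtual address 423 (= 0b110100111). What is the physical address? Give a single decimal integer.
vaddr = 423 = 0b110100111
Split: l1_idx=6, l2_idx=4, offset=7
L1[6] = 0
L2[0][4] = 57
paddr = 57 * 8 + 7 = 463

Answer: 463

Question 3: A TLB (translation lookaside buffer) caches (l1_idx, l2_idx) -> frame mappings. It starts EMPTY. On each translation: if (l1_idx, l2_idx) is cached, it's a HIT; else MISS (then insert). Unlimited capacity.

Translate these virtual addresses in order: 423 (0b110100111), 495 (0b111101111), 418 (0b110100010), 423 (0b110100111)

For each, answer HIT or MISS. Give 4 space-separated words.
vaddr=423: (6,4) not in TLB -> MISS, insert
vaddr=495: (7,5) not in TLB -> MISS, insert
vaddr=418: (6,4) in TLB -> HIT
vaddr=423: (6,4) in TLB -> HIT

Answer: MISS MISS HIT HIT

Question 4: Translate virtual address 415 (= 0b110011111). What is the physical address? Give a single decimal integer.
Answer: 695

Derivation:
vaddr = 415 = 0b110011111
Split: l1_idx=6, l2_idx=3, offset=7
L1[6] = 0
L2[0][3] = 86
paddr = 86 * 8 + 7 = 695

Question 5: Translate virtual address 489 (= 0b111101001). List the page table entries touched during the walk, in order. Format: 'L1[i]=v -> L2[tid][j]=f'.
vaddr = 489 = 0b111101001
Split: l1_idx=7, l2_idx=5, offset=1

Answer: L1[7]=1 -> L2[1][5]=45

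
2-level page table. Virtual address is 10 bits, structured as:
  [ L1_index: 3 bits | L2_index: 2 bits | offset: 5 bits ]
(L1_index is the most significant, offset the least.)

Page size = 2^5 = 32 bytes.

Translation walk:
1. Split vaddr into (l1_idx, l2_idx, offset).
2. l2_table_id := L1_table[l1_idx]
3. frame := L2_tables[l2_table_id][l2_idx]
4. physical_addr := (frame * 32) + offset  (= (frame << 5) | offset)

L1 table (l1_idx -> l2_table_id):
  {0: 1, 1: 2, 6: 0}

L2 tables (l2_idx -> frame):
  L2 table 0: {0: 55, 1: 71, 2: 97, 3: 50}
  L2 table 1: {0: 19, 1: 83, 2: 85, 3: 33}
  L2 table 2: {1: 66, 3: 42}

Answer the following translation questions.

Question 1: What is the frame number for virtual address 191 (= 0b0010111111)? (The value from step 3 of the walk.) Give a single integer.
vaddr = 191: l1_idx=1, l2_idx=1
L1[1] = 2; L2[2][1] = 66

Answer: 66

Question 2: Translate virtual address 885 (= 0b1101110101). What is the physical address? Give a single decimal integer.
vaddr = 885 = 0b1101110101
Split: l1_idx=6, l2_idx=3, offset=21
L1[6] = 0
L2[0][3] = 50
paddr = 50 * 32 + 21 = 1621

Answer: 1621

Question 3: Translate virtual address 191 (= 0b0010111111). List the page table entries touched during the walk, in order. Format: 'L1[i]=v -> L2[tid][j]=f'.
Answer: L1[1]=2 -> L2[2][1]=66

Derivation:
vaddr = 191 = 0b0010111111
Split: l1_idx=1, l2_idx=1, offset=31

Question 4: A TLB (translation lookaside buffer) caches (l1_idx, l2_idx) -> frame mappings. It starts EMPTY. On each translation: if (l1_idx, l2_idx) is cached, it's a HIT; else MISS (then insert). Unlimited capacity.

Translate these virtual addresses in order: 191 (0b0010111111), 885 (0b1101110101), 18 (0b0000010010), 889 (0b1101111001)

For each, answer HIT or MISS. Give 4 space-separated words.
Answer: MISS MISS MISS HIT

Derivation:
vaddr=191: (1,1) not in TLB -> MISS, insert
vaddr=885: (6,3) not in TLB -> MISS, insert
vaddr=18: (0,0) not in TLB -> MISS, insert
vaddr=889: (6,3) in TLB -> HIT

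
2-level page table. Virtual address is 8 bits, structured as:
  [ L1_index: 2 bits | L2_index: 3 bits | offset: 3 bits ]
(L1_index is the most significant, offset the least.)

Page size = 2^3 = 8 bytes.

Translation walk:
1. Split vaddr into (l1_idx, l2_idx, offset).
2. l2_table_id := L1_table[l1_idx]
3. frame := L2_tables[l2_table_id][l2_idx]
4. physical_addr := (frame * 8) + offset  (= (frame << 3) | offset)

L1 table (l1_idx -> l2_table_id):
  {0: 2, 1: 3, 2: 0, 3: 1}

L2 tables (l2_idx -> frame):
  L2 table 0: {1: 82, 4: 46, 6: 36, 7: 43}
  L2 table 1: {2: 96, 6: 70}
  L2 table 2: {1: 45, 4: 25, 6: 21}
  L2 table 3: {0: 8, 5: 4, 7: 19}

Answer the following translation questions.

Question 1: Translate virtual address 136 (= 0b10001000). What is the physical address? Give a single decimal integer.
Answer: 656

Derivation:
vaddr = 136 = 0b10001000
Split: l1_idx=2, l2_idx=1, offset=0
L1[2] = 0
L2[0][1] = 82
paddr = 82 * 8 + 0 = 656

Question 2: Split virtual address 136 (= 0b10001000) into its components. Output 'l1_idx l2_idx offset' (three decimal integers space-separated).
Answer: 2 1 0

Derivation:
vaddr = 136 = 0b10001000
  top 2 bits -> l1_idx = 2
  next 3 bits -> l2_idx = 1
  bottom 3 bits -> offset = 0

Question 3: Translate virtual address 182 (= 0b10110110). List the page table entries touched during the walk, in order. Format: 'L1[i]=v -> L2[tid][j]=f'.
Answer: L1[2]=0 -> L2[0][6]=36

Derivation:
vaddr = 182 = 0b10110110
Split: l1_idx=2, l2_idx=6, offset=6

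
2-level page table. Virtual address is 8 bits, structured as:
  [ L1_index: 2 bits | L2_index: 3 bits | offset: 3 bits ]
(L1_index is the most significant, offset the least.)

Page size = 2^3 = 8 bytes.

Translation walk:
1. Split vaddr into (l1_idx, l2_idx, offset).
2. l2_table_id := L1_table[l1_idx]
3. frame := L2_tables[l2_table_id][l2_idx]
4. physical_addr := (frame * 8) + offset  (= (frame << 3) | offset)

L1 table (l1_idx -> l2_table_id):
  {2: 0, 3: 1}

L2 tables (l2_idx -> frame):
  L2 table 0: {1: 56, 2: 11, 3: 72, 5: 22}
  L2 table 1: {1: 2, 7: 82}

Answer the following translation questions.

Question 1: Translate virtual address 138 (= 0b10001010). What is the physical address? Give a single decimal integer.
Answer: 450

Derivation:
vaddr = 138 = 0b10001010
Split: l1_idx=2, l2_idx=1, offset=2
L1[2] = 0
L2[0][1] = 56
paddr = 56 * 8 + 2 = 450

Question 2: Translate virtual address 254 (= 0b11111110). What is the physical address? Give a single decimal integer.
Answer: 662

Derivation:
vaddr = 254 = 0b11111110
Split: l1_idx=3, l2_idx=7, offset=6
L1[3] = 1
L2[1][7] = 82
paddr = 82 * 8 + 6 = 662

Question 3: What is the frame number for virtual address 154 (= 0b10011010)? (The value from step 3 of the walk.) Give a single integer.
Answer: 72

Derivation:
vaddr = 154: l1_idx=2, l2_idx=3
L1[2] = 0; L2[0][3] = 72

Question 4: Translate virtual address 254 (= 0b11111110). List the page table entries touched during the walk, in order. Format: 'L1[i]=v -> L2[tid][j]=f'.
Answer: L1[3]=1 -> L2[1][7]=82

Derivation:
vaddr = 254 = 0b11111110
Split: l1_idx=3, l2_idx=7, offset=6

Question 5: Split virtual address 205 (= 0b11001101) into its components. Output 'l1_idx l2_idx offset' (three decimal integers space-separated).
Answer: 3 1 5

Derivation:
vaddr = 205 = 0b11001101
  top 2 bits -> l1_idx = 3
  next 3 bits -> l2_idx = 1
  bottom 3 bits -> offset = 5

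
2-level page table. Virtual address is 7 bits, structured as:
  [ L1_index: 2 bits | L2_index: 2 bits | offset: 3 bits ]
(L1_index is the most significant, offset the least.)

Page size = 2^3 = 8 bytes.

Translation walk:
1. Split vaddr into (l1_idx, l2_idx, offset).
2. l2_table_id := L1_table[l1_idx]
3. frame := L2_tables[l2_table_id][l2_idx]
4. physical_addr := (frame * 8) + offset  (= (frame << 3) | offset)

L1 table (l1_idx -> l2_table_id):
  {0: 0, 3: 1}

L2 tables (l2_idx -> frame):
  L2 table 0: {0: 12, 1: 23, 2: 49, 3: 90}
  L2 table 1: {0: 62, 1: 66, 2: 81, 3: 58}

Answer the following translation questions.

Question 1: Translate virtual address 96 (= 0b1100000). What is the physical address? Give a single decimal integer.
Answer: 496

Derivation:
vaddr = 96 = 0b1100000
Split: l1_idx=3, l2_idx=0, offset=0
L1[3] = 1
L2[1][0] = 62
paddr = 62 * 8 + 0 = 496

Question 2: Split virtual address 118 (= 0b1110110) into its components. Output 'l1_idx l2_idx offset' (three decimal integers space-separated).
vaddr = 118 = 0b1110110
  top 2 bits -> l1_idx = 3
  next 2 bits -> l2_idx = 2
  bottom 3 bits -> offset = 6

Answer: 3 2 6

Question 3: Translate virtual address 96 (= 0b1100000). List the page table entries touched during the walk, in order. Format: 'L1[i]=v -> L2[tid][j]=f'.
Answer: L1[3]=1 -> L2[1][0]=62

Derivation:
vaddr = 96 = 0b1100000
Split: l1_idx=3, l2_idx=0, offset=0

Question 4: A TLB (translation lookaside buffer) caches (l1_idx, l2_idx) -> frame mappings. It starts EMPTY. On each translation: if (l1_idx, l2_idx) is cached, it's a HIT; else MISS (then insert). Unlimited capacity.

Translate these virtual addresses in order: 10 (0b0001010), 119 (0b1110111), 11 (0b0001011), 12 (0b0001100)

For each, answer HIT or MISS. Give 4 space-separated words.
vaddr=10: (0,1) not in TLB -> MISS, insert
vaddr=119: (3,2) not in TLB -> MISS, insert
vaddr=11: (0,1) in TLB -> HIT
vaddr=12: (0,1) in TLB -> HIT

Answer: MISS MISS HIT HIT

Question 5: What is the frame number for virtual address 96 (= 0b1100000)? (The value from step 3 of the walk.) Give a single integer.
Answer: 62

Derivation:
vaddr = 96: l1_idx=3, l2_idx=0
L1[3] = 1; L2[1][0] = 62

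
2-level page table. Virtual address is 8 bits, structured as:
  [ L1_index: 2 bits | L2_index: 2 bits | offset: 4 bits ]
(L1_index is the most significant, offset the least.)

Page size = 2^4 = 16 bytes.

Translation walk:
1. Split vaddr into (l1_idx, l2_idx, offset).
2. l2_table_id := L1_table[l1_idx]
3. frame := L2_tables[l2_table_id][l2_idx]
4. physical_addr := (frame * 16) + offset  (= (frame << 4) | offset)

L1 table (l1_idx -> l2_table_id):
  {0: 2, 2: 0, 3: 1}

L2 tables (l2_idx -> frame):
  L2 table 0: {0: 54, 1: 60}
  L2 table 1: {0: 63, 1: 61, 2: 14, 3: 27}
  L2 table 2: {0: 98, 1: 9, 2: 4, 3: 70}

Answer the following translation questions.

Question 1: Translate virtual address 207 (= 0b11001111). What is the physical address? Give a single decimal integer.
vaddr = 207 = 0b11001111
Split: l1_idx=3, l2_idx=0, offset=15
L1[3] = 1
L2[1][0] = 63
paddr = 63 * 16 + 15 = 1023

Answer: 1023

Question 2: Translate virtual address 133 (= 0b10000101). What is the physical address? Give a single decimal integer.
vaddr = 133 = 0b10000101
Split: l1_idx=2, l2_idx=0, offset=5
L1[2] = 0
L2[0][0] = 54
paddr = 54 * 16 + 5 = 869

Answer: 869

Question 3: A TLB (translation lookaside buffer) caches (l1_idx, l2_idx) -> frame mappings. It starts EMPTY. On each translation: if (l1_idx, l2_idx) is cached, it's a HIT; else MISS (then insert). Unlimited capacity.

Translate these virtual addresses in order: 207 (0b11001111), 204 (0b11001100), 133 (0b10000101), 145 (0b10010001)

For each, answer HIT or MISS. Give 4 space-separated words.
vaddr=207: (3,0) not in TLB -> MISS, insert
vaddr=204: (3,0) in TLB -> HIT
vaddr=133: (2,0) not in TLB -> MISS, insert
vaddr=145: (2,1) not in TLB -> MISS, insert

Answer: MISS HIT MISS MISS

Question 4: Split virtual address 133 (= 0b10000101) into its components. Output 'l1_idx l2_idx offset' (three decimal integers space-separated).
vaddr = 133 = 0b10000101
  top 2 bits -> l1_idx = 2
  next 2 bits -> l2_idx = 0
  bottom 4 bits -> offset = 5

Answer: 2 0 5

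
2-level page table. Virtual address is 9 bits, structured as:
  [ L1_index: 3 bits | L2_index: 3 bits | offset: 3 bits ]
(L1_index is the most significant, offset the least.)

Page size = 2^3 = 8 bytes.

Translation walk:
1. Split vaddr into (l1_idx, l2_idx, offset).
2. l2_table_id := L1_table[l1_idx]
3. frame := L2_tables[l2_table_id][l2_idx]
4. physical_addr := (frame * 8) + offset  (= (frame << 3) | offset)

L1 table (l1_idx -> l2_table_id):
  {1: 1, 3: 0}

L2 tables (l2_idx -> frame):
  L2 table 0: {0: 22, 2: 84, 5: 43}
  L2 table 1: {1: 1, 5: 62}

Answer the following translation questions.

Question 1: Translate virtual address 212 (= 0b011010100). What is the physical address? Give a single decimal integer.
vaddr = 212 = 0b011010100
Split: l1_idx=3, l2_idx=2, offset=4
L1[3] = 0
L2[0][2] = 84
paddr = 84 * 8 + 4 = 676

Answer: 676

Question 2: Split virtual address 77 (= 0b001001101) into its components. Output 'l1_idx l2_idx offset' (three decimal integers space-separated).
Answer: 1 1 5

Derivation:
vaddr = 77 = 0b001001101
  top 3 bits -> l1_idx = 1
  next 3 bits -> l2_idx = 1
  bottom 3 bits -> offset = 5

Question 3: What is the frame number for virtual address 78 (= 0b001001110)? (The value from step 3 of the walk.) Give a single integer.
vaddr = 78: l1_idx=1, l2_idx=1
L1[1] = 1; L2[1][1] = 1

Answer: 1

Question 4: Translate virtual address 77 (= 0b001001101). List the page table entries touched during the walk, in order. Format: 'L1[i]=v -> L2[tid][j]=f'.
Answer: L1[1]=1 -> L2[1][1]=1

Derivation:
vaddr = 77 = 0b001001101
Split: l1_idx=1, l2_idx=1, offset=5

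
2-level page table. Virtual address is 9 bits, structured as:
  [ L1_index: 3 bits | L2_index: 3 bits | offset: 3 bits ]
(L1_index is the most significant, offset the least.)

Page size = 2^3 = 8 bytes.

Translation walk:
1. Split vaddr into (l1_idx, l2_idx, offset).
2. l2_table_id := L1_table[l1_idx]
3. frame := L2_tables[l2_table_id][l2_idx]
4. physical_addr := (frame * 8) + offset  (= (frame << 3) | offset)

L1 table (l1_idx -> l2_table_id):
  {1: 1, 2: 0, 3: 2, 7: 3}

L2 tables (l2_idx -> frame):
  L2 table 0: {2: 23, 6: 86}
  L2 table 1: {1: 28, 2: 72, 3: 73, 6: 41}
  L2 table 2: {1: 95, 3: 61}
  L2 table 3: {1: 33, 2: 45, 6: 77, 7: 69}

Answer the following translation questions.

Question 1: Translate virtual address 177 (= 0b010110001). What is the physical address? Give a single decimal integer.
vaddr = 177 = 0b010110001
Split: l1_idx=2, l2_idx=6, offset=1
L1[2] = 0
L2[0][6] = 86
paddr = 86 * 8 + 1 = 689

Answer: 689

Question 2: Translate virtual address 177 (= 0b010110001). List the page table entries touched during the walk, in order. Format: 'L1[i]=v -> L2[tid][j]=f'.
Answer: L1[2]=0 -> L2[0][6]=86

Derivation:
vaddr = 177 = 0b010110001
Split: l1_idx=2, l2_idx=6, offset=1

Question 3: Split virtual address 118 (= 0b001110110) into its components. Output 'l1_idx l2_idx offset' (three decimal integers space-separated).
vaddr = 118 = 0b001110110
  top 3 bits -> l1_idx = 1
  next 3 bits -> l2_idx = 6
  bottom 3 bits -> offset = 6

Answer: 1 6 6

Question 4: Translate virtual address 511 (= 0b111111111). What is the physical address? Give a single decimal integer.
Answer: 559

Derivation:
vaddr = 511 = 0b111111111
Split: l1_idx=7, l2_idx=7, offset=7
L1[7] = 3
L2[3][7] = 69
paddr = 69 * 8 + 7 = 559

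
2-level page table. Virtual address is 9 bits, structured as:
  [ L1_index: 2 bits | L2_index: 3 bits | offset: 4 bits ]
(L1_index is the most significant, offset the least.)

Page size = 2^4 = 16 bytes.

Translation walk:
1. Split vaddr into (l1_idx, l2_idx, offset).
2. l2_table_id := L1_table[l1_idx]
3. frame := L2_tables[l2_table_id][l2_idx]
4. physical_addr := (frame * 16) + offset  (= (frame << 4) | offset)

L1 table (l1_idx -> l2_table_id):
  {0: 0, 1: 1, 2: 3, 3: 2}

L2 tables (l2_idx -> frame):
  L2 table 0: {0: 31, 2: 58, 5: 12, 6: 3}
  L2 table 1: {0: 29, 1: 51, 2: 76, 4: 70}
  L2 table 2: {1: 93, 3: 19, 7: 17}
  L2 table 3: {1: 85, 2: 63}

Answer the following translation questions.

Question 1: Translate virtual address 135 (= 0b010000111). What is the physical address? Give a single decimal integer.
Answer: 471

Derivation:
vaddr = 135 = 0b010000111
Split: l1_idx=1, l2_idx=0, offset=7
L1[1] = 1
L2[1][0] = 29
paddr = 29 * 16 + 7 = 471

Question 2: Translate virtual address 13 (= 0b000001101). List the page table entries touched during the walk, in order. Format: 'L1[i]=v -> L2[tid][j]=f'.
Answer: L1[0]=0 -> L2[0][0]=31

Derivation:
vaddr = 13 = 0b000001101
Split: l1_idx=0, l2_idx=0, offset=13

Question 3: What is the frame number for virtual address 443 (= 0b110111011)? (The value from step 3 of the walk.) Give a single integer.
Answer: 19

Derivation:
vaddr = 443: l1_idx=3, l2_idx=3
L1[3] = 2; L2[2][3] = 19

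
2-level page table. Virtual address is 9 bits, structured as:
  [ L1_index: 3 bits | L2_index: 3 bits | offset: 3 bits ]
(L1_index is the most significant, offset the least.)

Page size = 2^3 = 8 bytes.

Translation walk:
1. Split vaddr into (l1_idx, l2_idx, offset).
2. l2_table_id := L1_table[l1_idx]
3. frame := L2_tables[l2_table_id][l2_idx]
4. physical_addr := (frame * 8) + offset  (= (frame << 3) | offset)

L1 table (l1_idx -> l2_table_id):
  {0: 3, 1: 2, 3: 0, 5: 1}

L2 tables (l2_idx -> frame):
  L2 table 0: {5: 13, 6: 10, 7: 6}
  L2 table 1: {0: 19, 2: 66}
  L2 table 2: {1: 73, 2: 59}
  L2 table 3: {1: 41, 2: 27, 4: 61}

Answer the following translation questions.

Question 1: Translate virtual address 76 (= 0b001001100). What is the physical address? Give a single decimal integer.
Answer: 588

Derivation:
vaddr = 76 = 0b001001100
Split: l1_idx=1, l2_idx=1, offset=4
L1[1] = 2
L2[2][1] = 73
paddr = 73 * 8 + 4 = 588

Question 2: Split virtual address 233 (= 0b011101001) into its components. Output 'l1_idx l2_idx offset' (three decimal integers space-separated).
Answer: 3 5 1

Derivation:
vaddr = 233 = 0b011101001
  top 3 bits -> l1_idx = 3
  next 3 bits -> l2_idx = 5
  bottom 3 bits -> offset = 1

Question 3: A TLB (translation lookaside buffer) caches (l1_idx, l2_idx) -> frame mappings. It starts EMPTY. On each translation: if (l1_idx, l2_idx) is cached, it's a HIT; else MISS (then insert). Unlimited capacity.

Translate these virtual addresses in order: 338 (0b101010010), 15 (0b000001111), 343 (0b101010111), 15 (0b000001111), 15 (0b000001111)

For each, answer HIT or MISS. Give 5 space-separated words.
Answer: MISS MISS HIT HIT HIT

Derivation:
vaddr=338: (5,2) not in TLB -> MISS, insert
vaddr=15: (0,1) not in TLB -> MISS, insert
vaddr=343: (5,2) in TLB -> HIT
vaddr=15: (0,1) in TLB -> HIT
vaddr=15: (0,1) in TLB -> HIT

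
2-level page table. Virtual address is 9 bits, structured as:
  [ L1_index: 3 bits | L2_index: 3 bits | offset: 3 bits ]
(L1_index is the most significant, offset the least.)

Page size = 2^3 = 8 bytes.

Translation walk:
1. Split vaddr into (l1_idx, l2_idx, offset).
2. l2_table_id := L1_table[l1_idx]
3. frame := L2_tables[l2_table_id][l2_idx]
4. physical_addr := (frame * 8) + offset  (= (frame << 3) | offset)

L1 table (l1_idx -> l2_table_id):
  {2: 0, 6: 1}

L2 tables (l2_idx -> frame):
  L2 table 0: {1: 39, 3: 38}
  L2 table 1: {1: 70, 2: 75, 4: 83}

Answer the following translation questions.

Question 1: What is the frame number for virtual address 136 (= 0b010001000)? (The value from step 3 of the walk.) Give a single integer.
Answer: 39

Derivation:
vaddr = 136: l1_idx=2, l2_idx=1
L1[2] = 0; L2[0][1] = 39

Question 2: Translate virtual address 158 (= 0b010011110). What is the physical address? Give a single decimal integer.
Answer: 310

Derivation:
vaddr = 158 = 0b010011110
Split: l1_idx=2, l2_idx=3, offset=6
L1[2] = 0
L2[0][3] = 38
paddr = 38 * 8 + 6 = 310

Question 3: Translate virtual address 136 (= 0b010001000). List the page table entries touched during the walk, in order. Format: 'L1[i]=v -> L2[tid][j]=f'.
vaddr = 136 = 0b010001000
Split: l1_idx=2, l2_idx=1, offset=0

Answer: L1[2]=0 -> L2[0][1]=39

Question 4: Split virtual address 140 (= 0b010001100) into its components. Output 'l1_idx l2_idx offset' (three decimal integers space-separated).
Answer: 2 1 4

Derivation:
vaddr = 140 = 0b010001100
  top 3 bits -> l1_idx = 2
  next 3 bits -> l2_idx = 1
  bottom 3 bits -> offset = 4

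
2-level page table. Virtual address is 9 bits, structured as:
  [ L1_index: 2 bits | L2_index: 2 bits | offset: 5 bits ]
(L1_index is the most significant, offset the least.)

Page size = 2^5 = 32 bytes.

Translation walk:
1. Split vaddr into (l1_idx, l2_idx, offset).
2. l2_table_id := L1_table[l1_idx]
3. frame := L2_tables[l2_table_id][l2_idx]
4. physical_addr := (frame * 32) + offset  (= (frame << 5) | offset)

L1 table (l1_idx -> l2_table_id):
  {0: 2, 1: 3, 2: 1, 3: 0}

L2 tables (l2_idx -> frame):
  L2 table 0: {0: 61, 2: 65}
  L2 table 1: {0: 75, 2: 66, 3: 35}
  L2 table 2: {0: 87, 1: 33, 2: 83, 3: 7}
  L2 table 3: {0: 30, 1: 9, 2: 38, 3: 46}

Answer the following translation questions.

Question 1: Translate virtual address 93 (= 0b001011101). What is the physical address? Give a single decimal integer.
vaddr = 93 = 0b001011101
Split: l1_idx=0, l2_idx=2, offset=29
L1[0] = 2
L2[2][2] = 83
paddr = 83 * 32 + 29 = 2685

Answer: 2685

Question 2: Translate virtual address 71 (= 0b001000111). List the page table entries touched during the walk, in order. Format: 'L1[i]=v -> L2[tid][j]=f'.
Answer: L1[0]=2 -> L2[2][2]=83

Derivation:
vaddr = 71 = 0b001000111
Split: l1_idx=0, l2_idx=2, offset=7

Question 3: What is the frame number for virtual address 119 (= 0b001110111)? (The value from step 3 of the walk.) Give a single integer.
vaddr = 119: l1_idx=0, l2_idx=3
L1[0] = 2; L2[2][3] = 7

Answer: 7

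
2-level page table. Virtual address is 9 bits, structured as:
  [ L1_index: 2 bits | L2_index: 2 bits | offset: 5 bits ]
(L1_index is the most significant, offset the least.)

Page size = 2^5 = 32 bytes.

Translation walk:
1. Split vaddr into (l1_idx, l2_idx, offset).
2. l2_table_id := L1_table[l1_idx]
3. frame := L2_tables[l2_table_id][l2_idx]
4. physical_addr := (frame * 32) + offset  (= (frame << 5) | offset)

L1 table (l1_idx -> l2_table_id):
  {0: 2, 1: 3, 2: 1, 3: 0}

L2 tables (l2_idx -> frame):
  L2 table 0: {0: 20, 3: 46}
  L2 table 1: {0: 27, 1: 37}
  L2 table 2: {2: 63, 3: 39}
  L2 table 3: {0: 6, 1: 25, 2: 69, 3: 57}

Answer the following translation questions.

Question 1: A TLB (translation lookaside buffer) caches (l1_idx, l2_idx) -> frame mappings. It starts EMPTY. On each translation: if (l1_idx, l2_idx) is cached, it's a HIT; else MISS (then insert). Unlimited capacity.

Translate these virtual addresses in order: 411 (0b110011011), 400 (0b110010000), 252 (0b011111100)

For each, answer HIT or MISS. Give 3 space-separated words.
Answer: MISS HIT MISS

Derivation:
vaddr=411: (3,0) not in TLB -> MISS, insert
vaddr=400: (3,0) in TLB -> HIT
vaddr=252: (1,3) not in TLB -> MISS, insert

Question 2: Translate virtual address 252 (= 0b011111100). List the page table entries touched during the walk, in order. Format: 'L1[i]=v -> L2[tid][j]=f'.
vaddr = 252 = 0b011111100
Split: l1_idx=1, l2_idx=3, offset=28

Answer: L1[1]=3 -> L2[3][3]=57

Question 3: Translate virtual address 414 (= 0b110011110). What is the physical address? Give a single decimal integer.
vaddr = 414 = 0b110011110
Split: l1_idx=3, l2_idx=0, offset=30
L1[3] = 0
L2[0][0] = 20
paddr = 20 * 32 + 30 = 670

Answer: 670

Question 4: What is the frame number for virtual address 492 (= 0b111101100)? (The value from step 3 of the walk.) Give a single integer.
Answer: 46

Derivation:
vaddr = 492: l1_idx=3, l2_idx=3
L1[3] = 0; L2[0][3] = 46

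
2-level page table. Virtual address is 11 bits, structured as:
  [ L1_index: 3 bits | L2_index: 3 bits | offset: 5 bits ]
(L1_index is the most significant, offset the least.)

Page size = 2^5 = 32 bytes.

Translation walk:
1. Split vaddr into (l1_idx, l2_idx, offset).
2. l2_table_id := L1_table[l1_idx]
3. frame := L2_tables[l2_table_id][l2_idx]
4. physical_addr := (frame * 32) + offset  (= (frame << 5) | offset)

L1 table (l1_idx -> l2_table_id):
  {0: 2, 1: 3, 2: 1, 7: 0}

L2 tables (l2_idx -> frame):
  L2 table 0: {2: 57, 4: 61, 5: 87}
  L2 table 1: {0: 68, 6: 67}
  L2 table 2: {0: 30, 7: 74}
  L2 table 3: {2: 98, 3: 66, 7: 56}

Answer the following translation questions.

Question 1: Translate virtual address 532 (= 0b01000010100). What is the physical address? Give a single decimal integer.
Answer: 2196

Derivation:
vaddr = 532 = 0b01000010100
Split: l1_idx=2, l2_idx=0, offset=20
L1[2] = 1
L2[1][0] = 68
paddr = 68 * 32 + 20 = 2196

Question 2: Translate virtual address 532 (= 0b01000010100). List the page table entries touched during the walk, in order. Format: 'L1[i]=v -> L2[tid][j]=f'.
Answer: L1[2]=1 -> L2[1][0]=68

Derivation:
vaddr = 532 = 0b01000010100
Split: l1_idx=2, l2_idx=0, offset=20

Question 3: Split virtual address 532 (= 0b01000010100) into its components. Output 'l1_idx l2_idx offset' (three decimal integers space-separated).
Answer: 2 0 20

Derivation:
vaddr = 532 = 0b01000010100
  top 3 bits -> l1_idx = 2
  next 3 bits -> l2_idx = 0
  bottom 5 bits -> offset = 20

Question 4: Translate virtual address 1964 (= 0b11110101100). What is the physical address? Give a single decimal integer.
vaddr = 1964 = 0b11110101100
Split: l1_idx=7, l2_idx=5, offset=12
L1[7] = 0
L2[0][5] = 87
paddr = 87 * 32 + 12 = 2796

Answer: 2796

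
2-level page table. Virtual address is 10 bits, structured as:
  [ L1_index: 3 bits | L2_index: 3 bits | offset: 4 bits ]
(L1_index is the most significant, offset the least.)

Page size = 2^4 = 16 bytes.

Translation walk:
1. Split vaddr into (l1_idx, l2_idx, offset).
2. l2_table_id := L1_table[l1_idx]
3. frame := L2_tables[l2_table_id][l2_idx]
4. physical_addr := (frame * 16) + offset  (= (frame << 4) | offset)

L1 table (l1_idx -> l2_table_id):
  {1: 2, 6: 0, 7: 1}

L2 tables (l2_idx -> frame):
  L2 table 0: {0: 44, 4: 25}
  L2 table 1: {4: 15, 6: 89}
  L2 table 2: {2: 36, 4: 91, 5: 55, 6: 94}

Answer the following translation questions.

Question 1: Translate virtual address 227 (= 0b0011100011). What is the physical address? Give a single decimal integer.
Answer: 1507

Derivation:
vaddr = 227 = 0b0011100011
Split: l1_idx=1, l2_idx=6, offset=3
L1[1] = 2
L2[2][6] = 94
paddr = 94 * 16 + 3 = 1507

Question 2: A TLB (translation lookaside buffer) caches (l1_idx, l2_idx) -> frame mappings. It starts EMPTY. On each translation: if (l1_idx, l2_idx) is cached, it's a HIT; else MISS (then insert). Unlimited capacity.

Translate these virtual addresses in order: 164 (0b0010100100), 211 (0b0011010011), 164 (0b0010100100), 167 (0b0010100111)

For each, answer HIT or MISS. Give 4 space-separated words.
Answer: MISS MISS HIT HIT

Derivation:
vaddr=164: (1,2) not in TLB -> MISS, insert
vaddr=211: (1,5) not in TLB -> MISS, insert
vaddr=164: (1,2) in TLB -> HIT
vaddr=167: (1,2) in TLB -> HIT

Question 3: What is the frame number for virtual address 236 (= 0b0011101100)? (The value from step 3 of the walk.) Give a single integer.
vaddr = 236: l1_idx=1, l2_idx=6
L1[1] = 2; L2[2][6] = 94

Answer: 94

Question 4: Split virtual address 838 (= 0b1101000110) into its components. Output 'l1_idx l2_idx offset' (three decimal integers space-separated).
vaddr = 838 = 0b1101000110
  top 3 bits -> l1_idx = 6
  next 3 bits -> l2_idx = 4
  bottom 4 bits -> offset = 6

Answer: 6 4 6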